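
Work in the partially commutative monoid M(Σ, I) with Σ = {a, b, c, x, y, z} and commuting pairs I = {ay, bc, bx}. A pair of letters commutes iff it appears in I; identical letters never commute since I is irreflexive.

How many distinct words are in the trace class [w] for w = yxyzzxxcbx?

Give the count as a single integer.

drop 0:y onto floor
drop 1:x onto {0:y}
drop 2:y onto {1:x}
drop 3:z onto {2:y}
drop 4:z onto {3:z}
drop 5:x onto {4:z}
drop 6:x onto {5:x}
drop 7:c onto {6:x}
drop 8:b onto {4:z}
drop 9:x onto {7:c}
ground layer = {0:y}
drop-orders for the pieces not yet dropped (sum over which currently-grounded one goes next):
  1 to go: {8} 1  {9} 1
  2 to go: {7,9} 1  {8,9} 2
  3 to go: {6,7,9} 1  {7,8,9} 3
  4 to go: {5,6,7,9} 1  {6,7,8,9} 4
  5 to go: {5,6,7,8,9} 5
  6 to go: {4,5,6,7,8,9} 5
  7 to go: {3,4,5,6,7,8,9} 5
  8 to go: {2,3,4,5,6,7,8,9} 5
  if 0:y drops first: 5 orders

5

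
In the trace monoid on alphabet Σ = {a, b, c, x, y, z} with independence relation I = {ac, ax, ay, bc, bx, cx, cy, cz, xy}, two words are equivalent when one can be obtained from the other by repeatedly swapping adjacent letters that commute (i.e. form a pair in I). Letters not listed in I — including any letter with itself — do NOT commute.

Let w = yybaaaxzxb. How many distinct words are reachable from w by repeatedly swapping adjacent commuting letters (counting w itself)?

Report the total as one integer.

14

#0=y has no predecessor
#1=y depends on [0:y]
#2=b depends on [1:y]
#3=a depends on [2:b]
#4=a depends on [3:a]
#5=a depends on [4:a]
#6=x has no predecessor
#7=z depends on [5:a, 6:x]
#8=x depends on [7:z]
#9=b depends on [7:z]
sources: [0:y, 6:x]
N(rest) = Σ N(rest − s) over sources s of rest; N(one piece) = 1:
  size 1 → [8]=1  [9]=1
  size 2 → [8,9]=2
  size 3 → [7,8,9]=2
  size 4 → [5,7,8,9]=2  [6,7,8,9]=2
  size 5 → [4,5,7,8,9]=2  [5,6,7,8,9]=4
  size 6 → [3,4,5,7,8,9]=2  [4,5,6,7,8,9]=6
  size 7 → [2,3,4,5,7,8,9]=2  [3,4,5,6,7,8,9]=8
  size 8 → [1,2,3,4,5,7,8,9]=2  [2,3,4,5,6,7,8,9]=10
  first=0(y) contributes 12
  first=6(x) contributes 2
|[w]| = 14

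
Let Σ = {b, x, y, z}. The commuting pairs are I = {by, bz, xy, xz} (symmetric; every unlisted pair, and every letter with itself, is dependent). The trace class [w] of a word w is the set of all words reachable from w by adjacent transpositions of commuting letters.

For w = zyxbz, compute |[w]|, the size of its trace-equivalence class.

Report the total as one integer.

10

piece 0:z — minimal
piece 1:y rests on {0:z}
piece 2:x — minimal
piece 3:b rests on {2:x}
piece 4:z rests on {1:y}
minimal pieces: {0:z, 2:x}
ways to finish when only these pieces remain (= sum over removing one remaining piece with nothing left below it):
  1 left: {3}→1  {4}→1
  2 left: {1,4}→1  {2,3}→1  {3,4}→2
  3 left: {0,1,4}→1  {1,3,4}→3  {2,3,4}→3
  placing 0:z first → 6 extensions
  placing 2:x first → 4 extensions
total linear extensions = 10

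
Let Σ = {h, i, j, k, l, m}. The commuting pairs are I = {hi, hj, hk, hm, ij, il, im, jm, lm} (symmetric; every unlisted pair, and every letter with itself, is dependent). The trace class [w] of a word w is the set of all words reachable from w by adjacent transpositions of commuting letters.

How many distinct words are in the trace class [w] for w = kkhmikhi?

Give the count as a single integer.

0(k) covers ∅
1(k) covers 0:k
2(h) covers ∅
3(m) covers 1:k
4(i) covers 1:k
5(k) covers 3:m, 4:i
6(h) covers 2:h
7(i) covers 5:k
floor of heap: 0:k, 2:h
completions by unplaced set U, small U first (add the entries for U minus each lowest piece of U):
  |U|=1: {6}:1  {7}:1
  |U|=2: {2,6}:1  {5,7}:1  {6,7}:2
  |U|=3: {2,6,7}:3  {3,5,7}:1  {4,5,7}:1  {5,6,7}:3
  |U|=4: {2,5,6,7}:6  {3,4,5,7}:2  {3,5,6,7}:4  {4,5,6,7}:4
  |U|=5: {1,3,4,5,7}:2  {2,3,5,6,7}:10  {2,4,5,6,7}:10  {3,4,5,6,7}:10
  |U|=6: {0,1,3,4,5,7}:2  {1,3,4,5,6,7}:12  {2,3,4,5,6,7}:30
  start at 0(k): 42
  start at 2(h): 14
sum over floor = 56

56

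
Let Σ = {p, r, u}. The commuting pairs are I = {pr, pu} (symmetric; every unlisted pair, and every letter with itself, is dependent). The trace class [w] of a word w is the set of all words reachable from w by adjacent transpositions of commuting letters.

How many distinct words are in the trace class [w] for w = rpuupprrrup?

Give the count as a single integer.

330

drop 0:r onto floor
drop 1:p onto floor
drop 2:u onto {0:r}
drop 3:u onto {2:u}
drop 4:p onto {1:p}
drop 5:p onto {4:p}
drop 6:r onto {3:u}
drop 7:r onto {6:r}
drop 8:r onto {7:r}
drop 9:u onto {8:r}
drop 10:p onto {5:p}
ground layer = {0:r, 1:p}
drop-orders for the pieces not yet dropped (sum over which currently-grounded one goes next):
  1 to go: {9} 1  {10} 1
  2 to go: {5,10} 1  {8,9} 1  {9,10} 2
  3 to go: {4,5,10} 1  {5,9,10} 3  {7,8,9} 1  {8,9,10} 3
  4 to go: {1,4,5,10} 1  {4,5,9,10} 4  {5,8,9,10} 6  {6,7,8,9} 1  {7,8,9,10} 4
  5 to go: {1,4,5,9,10} 5  {3,6,7,8,9} 1  {4,5,8,9,10} 10  {5,7,8,9,10} 10  {6,7,8,9,10} 5
  6 to go: {1,4,5,8,9,10} 15  {2,3,6,7,8,9} 1  {3,6,7,8,9,10} 6  {4,5,7,8,9,10} 20  {5,6,7,8,9,10} 15
  7 to go: {0,2,3,6,7,8,9} 1  {1,4,5,7,8,9,10} 35  {2,3,6,7,8,9,10} 7  {3,5,6,7,8,9,10} 21  {4,5,6,7,8,9,10} 35
  8 to go: {0,2,3,6,7,8,9,10} 8  {1,4,5,6,7,8,9,10} 70  {2,3,5,6,7,8,9,10} 28  {3,4,5,6,7,8,9,10} 56
  9 to go: {0,2,3,5,6,7,8,9,10} 36  {1,3,4,5,6,7,8,9,10} 126  {2,3,4,5,6,7,8,9,10} 84
  if 0:r drops first: 210 orders
  if 1:p drops first: 120 orders
heap linearizations: 330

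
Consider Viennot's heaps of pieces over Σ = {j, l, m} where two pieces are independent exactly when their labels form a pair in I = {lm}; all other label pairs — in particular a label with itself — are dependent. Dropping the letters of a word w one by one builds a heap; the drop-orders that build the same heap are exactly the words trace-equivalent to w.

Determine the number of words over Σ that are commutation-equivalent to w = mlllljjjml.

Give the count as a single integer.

10

drop 0:m onto floor
drop 1:l onto floor
drop 2:l onto {1:l}
drop 3:l onto {2:l}
drop 4:l onto {3:l}
drop 5:j onto {0:m, 4:l}
drop 6:j onto {5:j}
drop 7:j onto {6:j}
drop 8:m onto {7:j}
drop 9:l onto {7:j}
ground layer = {0:m, 1:l}
drop-orders for the pieces not yet dropped (sum over which currently-grounded one goes next):
  1 to go: {8} 1  {9} 1
  2 to go: {8,9} 2
  3 to go: {7,8,9} 2
  4 to go: {6,7,8,9} 2
  5 to go: {5,6,7,8,9} 2
  6 to go: {0,5,6,7,8,9} 2  {4,5,6,7,8,9} 2
  7 to go: {0,4,5,6,7,8,9} 4  {3,4,5,6,7,8,9} 2
  8 to go: {0,3,4,5,6,7,8,9} 6  {2,3,4,5,6,7,8,9} 2
  if 0:m drops first: 2 orders
  if 1:l drops first: 8 orders
heap linearizations: 10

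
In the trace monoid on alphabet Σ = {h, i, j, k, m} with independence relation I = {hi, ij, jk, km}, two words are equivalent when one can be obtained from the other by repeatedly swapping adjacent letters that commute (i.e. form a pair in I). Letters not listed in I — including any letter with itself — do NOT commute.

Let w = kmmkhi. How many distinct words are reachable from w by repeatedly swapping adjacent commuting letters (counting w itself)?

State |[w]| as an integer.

piece 0:k — minimal
piece 1:m — minimal
piece 2:m rests on {1:m}
piece 3:k rests on {0:k}
piece 4:h rests on {2:m, 3:k}
piece 5:i rests on {2:m, 3:k}
minimal pieces: {0:k, 1:m}
ways to finish when only these pieces remain (= sum over removing one remaining piece with nothing left below it):
  1 left: {4}→1  {5}→1
  2 left: {4,5}→2
  3 left: {2,4,5}→2  {3,4,5}→2
  4 left: {0,3,4,5}→2  {1,2,4,5}→2  {2,3,4,5}→4
  placing 0:k first → 6 extensions
  placing 1:m first → 6 extensions
total linear extensions = 12

12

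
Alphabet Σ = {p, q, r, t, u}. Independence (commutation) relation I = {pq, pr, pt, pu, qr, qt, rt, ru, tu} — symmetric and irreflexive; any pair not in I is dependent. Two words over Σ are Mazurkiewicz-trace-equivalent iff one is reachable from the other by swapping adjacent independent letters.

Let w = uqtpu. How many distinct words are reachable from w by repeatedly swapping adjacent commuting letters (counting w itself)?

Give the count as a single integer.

0(u) covers ∅
1(q) covers 0:u
2(t) covers ∅
3(p) covers ∅
4(u) covers 1:q
floor of heap: 0:u, 2:t, 3:p
completions by unplaced set U, small U first (add the entries for U minus each lowest piece of U):
  |U|=1: {2}:1  {3}:1  {4}:1
  |U|=2: {1,4}:1  {2,3}:2  {2,4}:2  {3,4}:2
  |U|=3: {0,1,4}:1  {1,2,4}:3  {1,3,4}:3  {2,3,4}:6
  start at 0(u): 12
  start at 2(t): 4
  start at 3(p): 4
sum over floor = 20

20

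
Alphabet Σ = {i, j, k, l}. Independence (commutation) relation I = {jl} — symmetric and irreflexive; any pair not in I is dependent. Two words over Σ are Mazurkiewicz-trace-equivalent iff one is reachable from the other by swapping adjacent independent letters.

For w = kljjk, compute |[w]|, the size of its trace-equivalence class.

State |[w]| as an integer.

#0=k has no predecessor
#1=l depends on [0:k]
#2=j depends on [0:k]
#3=j depends on [2:j]
#4=k depends on [1:l, 3:j]
sources: [0:k]
N(rest) = Σ N(rest − s) over sources s of rest; N(one piece) = 1:
  size 1 → [4]=1
  size 2 → [1,4]=1  [3,4]=1
  size 3 → [1,3,4]=2  [2,3,4]=1
  first=0(k) contributes 3

3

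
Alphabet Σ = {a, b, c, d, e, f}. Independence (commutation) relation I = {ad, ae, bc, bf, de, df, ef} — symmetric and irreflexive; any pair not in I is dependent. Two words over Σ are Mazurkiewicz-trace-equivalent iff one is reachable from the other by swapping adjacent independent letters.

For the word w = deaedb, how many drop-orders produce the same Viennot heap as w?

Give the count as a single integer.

30

piece 0:d — minimal
piece 1:e — minimal
piece 2:a — minimal
piece 3:e rests on {1:e}
piece 4:d rests on {0:d}
piece 5:b rests on {2:a, 3:e, 4:d}
minimal pieces: {0:d, 1:e, 2:a}
ways to finish when only these pieces remain (= sum over removing one remaining piece with nothing left below it):
  1 left: {5}→1
  2 left: {2,5}→1  {3,5}→1  {4,5}→1
  3 left: {0,4,5}→1  {1,3,5}→1  {2,3,5}→2  {2,4,5}→2  {3,4,5}→2
  4 left: {0,2,4,5}→3  {0,3,4,5}→3  {1,2,3,5}→3  {1,3,4,5}→3  {2,3,4,5}→6
  placing 0:d first → 12 extensions
  placing 1:e first → 12 extensions
  placing 2:a first → 6 extensions
total linear extensions = 30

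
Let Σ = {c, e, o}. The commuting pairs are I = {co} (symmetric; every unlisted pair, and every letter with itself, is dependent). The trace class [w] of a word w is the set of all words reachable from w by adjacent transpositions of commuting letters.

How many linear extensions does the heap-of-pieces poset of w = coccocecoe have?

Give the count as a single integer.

drop 0:c onto floor
drop 1:o onto floor
drop 2:c onto {0:c}
drop 3:c onto {2:c}
drop 4:o onto {1:o}
drop 5:c onto {3:c}
drop 6:e onto {4:o, 5:c}
drop 7:c onto {6:e}
drop 8:o onto {6:e}
drop 9:e onto {7:c, 8:o}
ground layer = {0:c, 1:o}
drop-orders for the pieces not yet dropped (sum over which currently-grounded one goes next):
  1 to go: {9} 1
  2 to go: {7,9} 1  {8,9} 1
  3 to go: {7,8,9} 2
  4 to go: {6,7,8,9} 2
  5 to go: {4,6,7,8,9} 2  {5,6,7,8,9} 2
  6 to go: {1,4,6,7,8,9} 2  {3,5,6,7,8,9} 2  {4,5,6,7,8,9} 4
  7 to go: {1,4,5,6,7,8,9} 6  {2,3,5,6,7,8,9} 2  {3,4,5,6,7,8,9} 6
  8 to go: {0,2,3,5,6,7,8,9} 2  {1,3,4,5,6,7,8,9} 12  {2,3,4,5,6,7,8,9} 8
  if 0:c drops first: 20 orders
  if 1:o drops first: 10 orders
heap linearizations: 30

30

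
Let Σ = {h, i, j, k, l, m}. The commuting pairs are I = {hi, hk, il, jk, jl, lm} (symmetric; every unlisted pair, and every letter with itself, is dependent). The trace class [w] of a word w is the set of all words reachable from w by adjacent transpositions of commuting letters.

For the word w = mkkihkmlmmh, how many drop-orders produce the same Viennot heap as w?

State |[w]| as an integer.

0(m) covers ∅
1(k) covers 0:m
2(k) covers 1:k
3(i) covers 2:k
4(h) covers 0:m
5(k) covers 3:i
6(m) covers 4:h, 5:k
7(l) covers 4:h, 5:k
8(m) covers 6:m
9(m) covers 8:m
10(h) covers 7:l, 9:m
floor of heap: 0:m
completions by unplaced set U, small U first (add the entries for U minus each lowest piece of U):
  |U|=1: {10}:1
  |U|=2: {7,10}:1  {9,10}:1
  |U|=3: {7,9,10}:2  {8,9,10}:1
  |U|=4: {6,8,9,10}:1  {7,8,9,10}:3
  |U|=5: {6,7,8,9,10}:4
  |U|=6: {4,6,7,8,9,10}:4  {5,6,7,8,9,10}:4
  |U|=7: {3,5,6,7,8,9,10}:4  {4,5,6,7,8,9,10}:8
  |U|=8: {2,3,5,6,7,8,9,10}:4  {3,4,5,6,7,8,9,10}:12
  |U|=9: {1,2,3,5,6,7,8,9,10}:4  {2,3,4,5,6,7,8,9,10}:16
  start at 0(m): 20

20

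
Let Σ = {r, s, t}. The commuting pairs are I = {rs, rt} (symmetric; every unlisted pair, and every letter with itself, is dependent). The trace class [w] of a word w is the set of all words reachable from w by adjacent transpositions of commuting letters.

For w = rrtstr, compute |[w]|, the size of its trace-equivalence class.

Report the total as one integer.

20

0(r) covers ∅
1(r) covers 0:r
2(t) covers ∅
3(s) covers 2:t
4(t) covers 3:s
5(r) covers 1:r
floor of heap: 0:r, 2:t
completions by unplaced set U, small U first (add the entries for U minus each lowest piece of U):
  |U|=1: {4}:1  {5}:1
  |U|=2: {1,5}:1  {3,4}:1  {4,5}:2
  |U|=3: {0,1,5}:1  {1,4,5}:3  {2,3,4}:1  {3,4,5}:3
  |U|=4: {0,1,4,5}:4  {1,3,4,5}:6  {2,3,4,5}:4
  start at 0(r): 10
  start at 2(t): 10
sum over floor = 20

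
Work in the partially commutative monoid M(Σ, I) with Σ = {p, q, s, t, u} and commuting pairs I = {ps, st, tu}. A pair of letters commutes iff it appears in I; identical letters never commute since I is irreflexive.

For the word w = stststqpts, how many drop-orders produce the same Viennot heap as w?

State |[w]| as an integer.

#0=s has no predecessor
#1=t has no predecessor
#2=s depends on [0:s]
#3=t depends on [1:t]
#4=s depends on [2:s]
#5=t depends on [3:t]
#6=q depends on [4:s, 5:t]
#7=p depends on [6:q]
#8=t depends on [7:p]
#9=s depends on [6:q]
sources: [0:s, 1:t]
N(rest) = Σ N(rest − s) over sources s of rest; N(one piece) = 1:
  size 1 → [8]=1  [9]=1
  size 2 → [7,8]=1  [8,9]=2
  size 3 → [7,8,9]=3
  size 4 → [6,7,8,9]=3
  size 5 → [4,6,7,8,9]=3  [5,6,7,8,9]=3
  size 6 → [2,4,6,7,8,9]=3  [3,5,6,7,8,9]=3  [4,5,6,7,8,9]=6
  size 7 → [0,2,4,6,7,8,9]=3  [1,3,5,6,7,8,9]=3  [2,4,5,6,7,8,9]=9  [3,4,5,6,7,8,9]=9
  size 8 → [0,2,4,5,6,7,8,9]=12  [1,3,4,5,6,7,8,9]=12  [2,3,4,5,6,7,8,9]=18
  first=0(s) contributes 30
  first=1(t) contributes 30
|[w]| = 60

60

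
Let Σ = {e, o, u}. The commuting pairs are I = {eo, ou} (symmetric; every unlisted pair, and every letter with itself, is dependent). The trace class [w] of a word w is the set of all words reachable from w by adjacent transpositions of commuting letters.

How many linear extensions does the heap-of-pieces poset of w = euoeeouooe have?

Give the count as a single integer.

#0=e has no predecessor
#1=u depends on [0:e]
#2=o has no predecessor
#3=e depends on [1:u]
#4=e depends on [3:e]
#5=o depends on [2:o]
#6=u depends on [4:e]
#7=o depends on [5:o]
#8=o depends on [7:o]
#9=e depends on [6:u]
sources: [0:e, 2:o]
N(rest) = Σ N(rest − s) over sources s of rest; N(one piece) = 1:
  size 1 → [8]=1  [9]=1
  size 2 → [6,9]=1  [7,8]=1  [8,9]=2
  size 3 → [4,6,9]=1  [5,7,8]=1  [6,8,9]=3  [7,8,9]=3
  size 4 → [2,5,7,8]=1  [3,4,6,9]=1  [4,6,8,9]=4  [5,7,8,9]=4  [6,7,8,9]=6
  size 5 → [1,3,4,6,9]=1  [2,5,7,8,9]=5  [3,4,6,8,9]=5  [4,6,7,8,9]=10  [5,6,7,8,9]=10
  size 6 → [0,1,3,4,6,9]=1  [1,3,4,6,8,9]=6  [2,5,6,7,8,9]=15  [3,4,6,7,8,9]=15  [4,5,6,7,8,9]=20
  size 7 → [0,1,3,4,6,8,9]=7  [1,3,4,6,7,8,9]=21  [2,4,5,6,7,8,9]=35  [3,4,5,6,7,8,9]=35
  size 8 → [0,1,3,4,6,7,8,9]=28  [1,3,4,5,6,7,8,9]=56  [2,3,4,5,6,7,8,9]=70
  first=0(e) contributes 126
  first=2(o) contributes 84
|[w]| = 210

210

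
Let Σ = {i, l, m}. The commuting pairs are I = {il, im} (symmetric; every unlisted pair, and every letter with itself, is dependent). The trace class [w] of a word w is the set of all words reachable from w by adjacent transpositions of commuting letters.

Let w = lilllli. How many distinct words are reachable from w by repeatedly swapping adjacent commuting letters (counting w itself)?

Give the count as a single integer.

21

0(l) covers ∅
1(i) covers ∅
2(l) covers 0:l
3(l) covers 2:l
4(l) covers 3:l
5(l) covers 4:l
6(i) covers 1:i
floor of heap: 0:l, 1:i
completions by unplaced set U, small U first (add the entries for U minus each lowest piece of U):
  |U|=1: {5}:1  {6}:1
  |U|=2: {1,6}:1  {4,5}:1  {5,6}:2
  |U|=3: {1,5,6}:3  {3,4,5}:1  {4,5,6}:3
  |U|=4: {1,4,5,6}:6  {2,3,4,5}:1  {3,4,5,6}:4
  |U|=5: {0,2,3,4,5}:1  {1,3,4,5,6}:10  {2,3,4,5,6}:5
  start at 0(l): 15
  start at 1(i): 6
sum over floor = 21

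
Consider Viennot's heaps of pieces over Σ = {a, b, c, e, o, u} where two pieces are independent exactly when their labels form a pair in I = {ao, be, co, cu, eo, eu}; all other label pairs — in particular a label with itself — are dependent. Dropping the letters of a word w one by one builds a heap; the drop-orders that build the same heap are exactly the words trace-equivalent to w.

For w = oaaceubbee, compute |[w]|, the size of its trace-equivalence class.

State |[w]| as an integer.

125

#0=o has no predecessor
#1=a has no predecessor
#2=a depends on [1:a]
#3=c depends on [2:a]
#4=e depends on [3:c]
#5=u depends on [0:o, 2:a]
#6=b depends on [3:c, 5:u]
#7=b depends on [6:b]
#8=e depends on [4:e]
#9=e depends on [8:e]
sources: [0:o, 1:a]
N(rest) = Σ N(rest − s) over sources s of rest; N(one piece) = 1:
  size 1 → [7]=1  [9]=1
  size 2 → [6,7]=1  [7,9]=2  [8,9]=1
  size 3 → [4,8,9]=1  [5,6,7]=1  [6,7,9]=3  [7,8,9]=3
  size 4 → [0,5,6,7]=1  [4,7,8,9]=4  [5,6,7,9]=4  [6,7,8,9]=6
  size 5 → [0,5,6,7,9]=5  [4,6,7,8,9]=10  [5,6,7,8,9]=10
  size 6 → [0,5,6,7,8,9]=15  [3,4,6,7,8,9]=10  [4,5,6,7,8,9]=20
  size 7 → [0,4,5,6,7,8,9]=35  [3,4,5,6,7,8,9]=30
  size 8 → [0,3,4,5,6,7,8,9]=65  [2,3,4,5,6,7,8,9]=30
  first=0(o) contributes 30
  first=1(a) contributes 95
|[w]| = 125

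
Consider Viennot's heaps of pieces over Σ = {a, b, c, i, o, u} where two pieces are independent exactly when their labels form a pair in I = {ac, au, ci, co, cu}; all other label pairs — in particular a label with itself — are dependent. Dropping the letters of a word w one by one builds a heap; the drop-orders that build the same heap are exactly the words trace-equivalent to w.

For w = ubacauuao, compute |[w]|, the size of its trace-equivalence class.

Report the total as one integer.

70

piece 0:u — minimal
piece 1:b rests on {0:u}
piece 2:a rests on {1:b}
piece 3:c rests on {1:b}
piece 4:a rests on {2:a}
piece 5:u rests on {1:b}
piece 6:u rests on {5:u}
piece 7:a rests on {4:a}
piece 8:o rests on {6:u, 7:a}
minimal pieces: {0:u}
ways to finish when only these pieces remain (= sum over removing one remaining piece with nothing left below it):
  1 left: {3}→1  {8}→1
  2 left: {3,8}→2  {6,8}→1  {7,8}→1
  3 left: {3,6,8}→3  {3,7,8}→3  {4,7,8}→1  {5,6,8}→1  {6,7,8}→2
  4 left: {2,4,7,8}→1  {3,4,7,8}→4  {3,5,6,8}→4  {3,6,7,8}→8  {4,6,7,8}→3  {5,6,7,8}→3
  5 left: {2,3,4,7,8}→5  {2,4,6,7,8}→4  {3,4,6,7,8}→15  {3,5,6,7,8}→15  {4,5,6,7,8}→6
  6 left: {2,3,4,6,7,8}→24  {2,4,5,6,7,8}→10  {3,4,5,6,7,8}→36
  7 left: {2,3,4,5,6,7,8}→70
  placing 0:u first → 70 extensions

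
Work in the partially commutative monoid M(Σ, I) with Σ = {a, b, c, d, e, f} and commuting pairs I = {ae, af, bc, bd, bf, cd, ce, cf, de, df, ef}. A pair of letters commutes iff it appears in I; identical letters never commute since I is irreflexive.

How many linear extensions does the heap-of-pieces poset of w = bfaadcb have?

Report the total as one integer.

42

#0=b has no predecessor
#1=f has no predecessor
#2=a depends on [0:b]
#3=a depends on [2:a]
#4=d depends on [3:a]
#5=c depends on [3:a]
#6=b depends on [3:a]
sources: [0:b, 1:f]
N(rest) = Σ N(rest − s) over sources s of rest; N(one piece) = 1:
  size 1 → [1]=1  [4]=1  [5]=1  [6]=1
  size 2 → [1,4]=2  [1,5]=2  [1,6]=2  [4,5]=2  [4,6]=2  [5,6]=2
  size 3 → [1,4,5]=6  [1,4,6]=6  [1,5,6]=6  [4,5,6]=6
  size 4 → [1,4,5,6]=24  [3,4,5,6]=6
  size 5 → [1,3,4,5,6]=30  [2,3,4,5,6]=6
  first=0(b) contributes 36
  first=1(f) contributes 6
|[w]| = 42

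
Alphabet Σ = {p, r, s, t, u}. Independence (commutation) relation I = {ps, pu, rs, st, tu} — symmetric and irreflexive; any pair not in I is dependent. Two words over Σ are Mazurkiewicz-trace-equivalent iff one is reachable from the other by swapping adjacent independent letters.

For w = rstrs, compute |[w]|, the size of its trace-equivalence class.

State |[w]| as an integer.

#0=r has no predecessor
#1=s has no predecessor
#2=t depends on [0:r]
#3=r depends on [2:t]
#4=s depends on [1:s]
sources: [0:r, 1:s]
N(rest) = Σ N(rest − s) over sources s of rest; N(one piece) = 1:
  size 1 → [3]=1  [4]=1
  size 2 → [1,4]=1  [2,3]=1  [3,4]=2
  size 3 → [0,2,3]=1  [1,3,4]=3  [2,3,4]=3
  first=0(r) contributes 6
  first=1(s) contributes 4
|[w]| = 10

10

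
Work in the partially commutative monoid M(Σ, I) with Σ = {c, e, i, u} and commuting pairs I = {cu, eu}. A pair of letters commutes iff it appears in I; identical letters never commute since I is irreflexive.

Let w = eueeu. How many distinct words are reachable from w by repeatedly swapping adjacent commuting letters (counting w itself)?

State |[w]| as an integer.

piece 0:e — minimal
piece 1:u — minimal
piece 2:e rests on {0:e}
piece 3:e rests on {2:e}
piece 4:u rests on {1:u}
minimal pieces: {0:e, 1:u}
ways to finish when only these pieces remain (= sum over removing one remaining piece with nothing left below it):
  1 left: {3}→1  {4}→1
  2 left: {1,4}→1  {2,3}→1  {3,4}→2
  3 left: {0,2,3}→1  {1,3,4}→3  {2,3,4}→3
  placing 0:e first → 6 extensions
  placing 1:u first → 4 extensions
total linear extensions = 10

10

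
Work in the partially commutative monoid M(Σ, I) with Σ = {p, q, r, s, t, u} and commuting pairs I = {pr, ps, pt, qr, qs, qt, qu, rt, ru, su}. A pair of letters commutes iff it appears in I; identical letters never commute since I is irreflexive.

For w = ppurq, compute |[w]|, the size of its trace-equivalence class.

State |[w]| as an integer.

10

drop 0:p onto floor
drop 1:p onto {0:p}
drop 2:u onto {1:p}
drop 3:r onto floor
drop 4:q onto {1:p}
ground layer = {0:p, 3:r}
drop-orders for the pieces not yet dropped (sum over which currently-grounded one goes next):
  1 to go: {2} 1  {3} 1  {4} 1
  2 to go: {2,3} 2  {2,4} 2  {3,4} 2
  3 to go: {1,2,4} 2  {2,3,4} 6
  if 0:p drops first: 8 orders
  if 3:r drops first: 2 orders
heap linearizations: 10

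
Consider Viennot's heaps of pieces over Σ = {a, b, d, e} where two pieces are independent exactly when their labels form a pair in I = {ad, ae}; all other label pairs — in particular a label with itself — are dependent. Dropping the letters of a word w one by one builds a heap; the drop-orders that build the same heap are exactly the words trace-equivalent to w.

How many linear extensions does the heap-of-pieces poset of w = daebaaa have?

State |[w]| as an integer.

0(d) covers ∅
1(a) covers ∅
2(e) covers 0:d
3(b) covers 1:a, 2:e
4(a) covers 3:b
5(a) covers 4:a
6(a) covers 5:a
floor of heap: 0:d, 1:a
completions by unplaced set U, small U first (add the entries for U minus each lowest piece of U):
  |U|=1: {6}:1
  |U|=2: {5,6}:1
  |U|=3: {4,5,6}:1
  |U|=4: {3,4,5,6}:1
  |U|=5: {1,3,4,5,6}:1  {2,3,4,5,6}:1
  start at 0(d): 2
  start at 1(a): 1
sum over floor = 3

3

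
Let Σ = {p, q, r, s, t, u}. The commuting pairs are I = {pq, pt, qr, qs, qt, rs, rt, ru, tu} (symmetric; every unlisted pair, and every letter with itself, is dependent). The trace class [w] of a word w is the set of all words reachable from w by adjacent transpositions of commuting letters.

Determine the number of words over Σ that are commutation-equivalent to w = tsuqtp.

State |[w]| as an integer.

8

#0=t has no predecessor
#1=s depends on [0:t]
#2=u depends on [1:s]
#3=q depends on [2:u]
#4=t depends on [1:s]
#5=p depends on [2:u]
sources: [0:t]
N(rest) = Σ N(rest − s) over sources s of rest; N(one piece) = 1:
  size 1 → [3]=1  [4]=1  [5]=1
  size 2 → [3,4]=2  [3,5]=2  [4,5]=2
  size 3 → [2,3,5]=2  [3,4,5]=6
  size 4 → [2,3,4,5]=8
  first=0(t) contributes 8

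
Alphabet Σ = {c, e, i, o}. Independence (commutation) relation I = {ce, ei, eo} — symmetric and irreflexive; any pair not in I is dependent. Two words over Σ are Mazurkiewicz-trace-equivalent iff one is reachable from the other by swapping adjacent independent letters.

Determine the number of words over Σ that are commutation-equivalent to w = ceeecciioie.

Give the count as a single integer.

330

0(c) covers ∅
1(e) covers ∅
2(e) covers 1:e
3(e) covers 2:e
4(c) covers 0:c
5(c) covers 4:c
6(i) covers 5:c
7(i) covers 6:i
8(o) covers 7:i
9(i) covers 8:o
10(e) covers 3:e
floor of heap: 0:c, 1:e
completions by unplaced set U, small U first (add the entries for U minus each lowest piece of U):
  |U|=1: {9}:1  {10}:1
  |U|=2: {3,10}:1  {8,9}:1  {9,10}:2
  |U|=3: {2,3,10}:1  {3,9,10}:3  {7,8,9}:1  {8,9,10}:3
  |U|=4: {1,2,3,10}:1  {2,3,9,10}:4  {3,8,9,10}:6  {6,7,8,9}:1  {7,8,9,10}:4
  |U|=5: {1,2,3,9,10}:5  {2,3,8,9,10}:10  {3,7,8,9,10}:10  {5,6,7,8,9}:1  {6,7,8,9,10}:5
  |U|=6: {1,2,3,8,9,10}:15  {2,3,7,8,9,10}:20  {3,6,7,8,9,10}:15  {4,5,6,7,8,9}:1  {5,6,7,8,9,10}:6
  |U|=7: {0,4,5,6,7,8,9}:1  {1,2,3,7,8,9,10}:35  {2,3,6,7,8,9,10}:35  {3,5,6,7,8,9,10}:21  {4,5,6,7,8,9,10}:7
  |U|=8: {0,4,5,6,7,8,9,10}:8  {1,2,3,6,7,8,9,10}:70  {2,3,5,6,7,8,9,10}:56  {3,4,5,6,7,8,9,10}:28
  |U|=9: {0,3,4,5,6,7,8,9,10}:36  {1,2,3,5,6,7,8,9,10}:126  {2,3,4,5,6,7,8,9,10}:84
  start at 0(c): 210
  start at 1(e): 120
sum over floor = 330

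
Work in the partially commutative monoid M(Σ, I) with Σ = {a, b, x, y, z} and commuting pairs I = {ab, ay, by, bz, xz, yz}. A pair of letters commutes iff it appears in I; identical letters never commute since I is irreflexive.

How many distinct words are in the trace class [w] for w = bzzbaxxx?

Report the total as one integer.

0(b) covers ∅
1(z) covers ∅
2(z) covers 1:z
3(b) covers 0:b
4(a) covers 2:z
5(x) covers 3:b, 4:a
6(x) covers 5:x
7(x) covers 6:x
floor of heap: 0:b, 1:z
completions by unplaced set U, small U first (add the entries for U minus each lowest piece of U):
  |U|=1: {7}:1
  |U|=2: {6,7}:1
  |U|=3: {5,6,7}:1
  |U|=4: {3,5,6,7}:1  {4,5,6,7}:1
  |U|=5: {0,3,5,6,7}:1  {2,4,5,6,7}:1  {3,4,5,6,7}:2
  |U|=6: {0,3,4,5,6,7}:3  {1,2,4,5,6,7}:1  {2,3,4,5,6,7}:3
  start at 0(b): 4
  start at 1(z): 6
sum over floor = 10

10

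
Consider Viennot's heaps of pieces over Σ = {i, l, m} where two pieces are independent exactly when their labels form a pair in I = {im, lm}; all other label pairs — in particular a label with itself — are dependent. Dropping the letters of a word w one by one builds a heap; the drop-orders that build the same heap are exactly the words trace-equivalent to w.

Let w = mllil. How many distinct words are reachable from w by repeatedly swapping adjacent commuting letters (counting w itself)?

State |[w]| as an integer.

drop 0:m onto floor
drop 1:l onto floor
drop 2:l onto {1:l}
drop 3:i onto {2:l}
drop 4:l onto {3:i}
ground layer = {0:m, 1:l}
drop-orders for the pieces not yet dropped (sum over which currently-grounded one goes next):
  1 to go: {0} 1  {4} 1
  2 to go: {0,4} 2  {3,4} 1
  3 to go: {0,3,4} 3  {2,3,4} 1
  if 0:m drops first: 1 orders
  if 1:l drops first: 4 orders
heap linearizations: 5

5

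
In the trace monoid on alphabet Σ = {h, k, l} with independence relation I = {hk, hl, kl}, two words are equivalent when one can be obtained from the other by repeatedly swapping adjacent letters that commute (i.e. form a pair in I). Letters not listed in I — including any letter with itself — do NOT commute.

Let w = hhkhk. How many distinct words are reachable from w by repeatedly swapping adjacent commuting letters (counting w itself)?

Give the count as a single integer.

10

drop 0:h onto floor
drop 1:h onto {0:h}
drop 2:k onto floor
drop 3:h onto {1:h}
drop 4:k onto {2:k}
ground layer = {0:h, 2:k}
drop-orders for the pieces not yet dropped (sum over which currently-grounded one goes next):
  1 to go: {3} 1  {4} 1
  2 to go: {1,3} 1  {2,4} 1  {3,4} 2
  3 to go: {0,1,3} 1  {1,3,4} 3  {2,3,4} 3
  if 0:h drops first: 6 orders
  if 2:k drops first: 4 orders
heap linearizations: 10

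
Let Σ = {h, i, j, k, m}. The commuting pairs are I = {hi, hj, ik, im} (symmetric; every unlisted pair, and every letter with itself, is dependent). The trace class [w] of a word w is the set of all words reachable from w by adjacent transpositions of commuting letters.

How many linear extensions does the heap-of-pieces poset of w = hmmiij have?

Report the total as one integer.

drop 0:h onto floor
drop 1:m onto {0:h}
drop 2:m onto {1:m}
drop 3:i onto floor
drop 4:i onto {3:i}
drop 5:j onto {2:m, 4:i}
ground layer = {0:h, 3:i}
drop-orders for the pieces not yet dropped (sum over which currently-grounded one goes next):
  1 to go: {5} 1
  2 to go: {2,5} 1  {4,5} 1
  3 to go: {1,2,5} 1  {2,4,5} 2  {3,4,5} 1
  4 to go: {0,1,2,5} 1  {1,2,4,5} 3  {2,3,4,5} 3
  if 0:h drops first: 6 orders
  if 3:i drops first: 4 orders
heap linearizations: 10

10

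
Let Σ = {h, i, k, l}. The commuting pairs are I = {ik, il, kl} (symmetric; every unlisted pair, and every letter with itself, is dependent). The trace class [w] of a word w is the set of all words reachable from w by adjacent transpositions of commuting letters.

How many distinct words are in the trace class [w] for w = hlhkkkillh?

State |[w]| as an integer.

60

#0=h has no predecessor
#1=l depends on [0:h]
#2=h depends on [1:l]
#3=k depends on [2:h]
#4=k depends on [3:k]
#5=k depends on [4:k]
#6=i depends on [2:h]
#7=l depends on [2:h]
#8=l depends on [7:l]
#9=h depends on [5:k, 6:i, 8:l]
sources: [0:h]
N(rest) = Σ N(rest − s) over sources s of rest; N(one piece) = 1:
  size 1 → [9]=1
  size 2 → [5,9]=1  [6,9]=1  [8,9]=1
  size 3 → [4,5,9]=1  [5,6,9]=2  [5,8,9]=2  [6,8,9]=2  [7,8,9]=1
  size 4 → [3,4,5,9]=1  [4,5,6,9]=3  [4,5,8,9]=3  [5,6,8,9]=6  [5,7,8,9]=3  [6,7,8,9]=3
  size 5 → [3,4,5,6,9]=4  [3,4,5,8,9]=4  [4,5,6,8,9]=12  [4,5,7,8,9]=6  [5,6,7,8,9]=12
  size 6 → [3,4,5,6,8,9]=20  [3,4,5,7,8,9]=10  [4,5,6,7,8,9]=30
  size 7 → [3,4,5,6,7,8,9]=60
  size 8 → [2,3,4,5,6,7,8,9]=60
  first=0(h) contributes 60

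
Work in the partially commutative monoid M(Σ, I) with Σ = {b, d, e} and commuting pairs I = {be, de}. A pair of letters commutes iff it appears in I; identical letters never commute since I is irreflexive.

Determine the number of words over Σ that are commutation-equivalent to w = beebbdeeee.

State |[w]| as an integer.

0(b) covers ∅
1(e) covers ∅
2(e) covers 1:e
3(b) covers 0:b
4(b) covers 3:b
5(d) covers 4:b
6(e) covers 2:e
7(e) covers 6:e
8(e) covers 7:e
9(e) covers 8:e
floor of heap: 0:b, 1:e
completions by unplaced set U, small U first (add the entries for U minus each lowest piece of U):
  |U|=1: {5}:1  {9}:1
  |U|=2: {4,5}:1  {5,9}:2  {8,9}:1
  |U|=3: {3,4,5}:1  {4,5,9}:3  {5,8,9}:3  {7,8,9}:1
  |U|=4: {0,3,4,5}:1  {3,4,5,9}:4  {4,5,8,9}:6  {5,7,8,9}:4  {6,7,8,9}:1
  |U|=5: {0,3,4,5,9}:5  {2,6,7,8,9}:1  {3,4,5,8,9}:10  {4,5,7,8,9}:10  {5,6,7,8,9}:5
  |U|=6: {0,3,4,5,8,9}:15  {1,2,6,7,8,9}:1  {2,5,6,7,8,9}:6  {3,4,5,7,8,9}:20  {4,5,6,7,8,9}:15
  |U|=7: {0,3,4,5,7,8,9}:35  {1,2,5,6,7,8,9}:7  {2,4,5,6,7,8,9}:21  {3,4,5,6,7,8,9}:35
  |U|=8: {0,3,4,5,6,7,8,9}:70  {1,2,4,5,6,7,8,9}:28  {2,3,4,5,6,7,8,9}:56
  start at 0(b): 84
  start at 1(e): 126
sum over floor = 210

210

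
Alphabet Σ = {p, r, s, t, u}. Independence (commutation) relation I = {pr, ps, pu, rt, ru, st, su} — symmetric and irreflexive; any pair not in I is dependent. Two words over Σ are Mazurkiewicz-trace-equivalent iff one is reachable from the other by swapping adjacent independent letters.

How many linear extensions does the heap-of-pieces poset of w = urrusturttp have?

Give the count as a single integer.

#0=u has no predecessor
#1=r has no predecessor
#2=r depends on [1:r]
#3=u depends on [0:u]
#4=s depends on [2:r]
#5=t depends on [3:u]
#6=u depends on [5:t]
#7=r depends on [4:s]
#8=t depends on [6:u]
#9=t depends on [8:t]
#10=p depends on [9:t]
sources: [0:u, 1:r]
N(rest) = Σ N(rest − s) over sources s of rest; N(one piece) = 1:
  size 1 → [7]=1  [10]=1
  size 2 → [4,7]=1  [7,10]=2  [9,10]=1
  size 3 → [2,4,7]=1  [4,7,10]=3  [7,9,10]=3  [8,9,10]=1
  size 4 → [1,2,4,7]=1  [2,4,7,10]=4  [4,7,9,10]=6  [6,8,9,10]=1  [7,8,9,10]=4
  size 5 → [1,2,4,7,10]=5  [2,4,7,9,10]=10  [4,7,8,9,10]=10  [5,6,8,9,10]=1  [6,7,8,9,10]=5
  size 6 → [1,2,4,7,9,10]=15  [2,4,7,8,9,10]=20  [3,5,6,8,9,10]=1  [4,6,7,8,9,10]=15  [5,6,7,8,9,10]=6
  size 7 → [0,3,5,6,8,9,10]=1  [1,2,4,7,8,9,10]=35  [2,4,6,7,8,9,10]=35  [3,5,6,7,8,9,10]=7  [4,5,6,7,8,9,10]=21
  size 8 → [0,3,5,6,7,8,9,10]=8  [1,2,4,6,7,8,9,10]=70  [2,4,5,6,7,8,9,10]=56  [3,4,5,6,7,8,9,10]=28
  size 9 → [0,3,4,5,6,7,8,9,10]=36  [1,2,4,5,6,7,8,9,10]=126  [2,3,4,5,6,7,8,9,10]=84
  first=0(u) contributes 210
  first=1(r) contributes 120
|[w]| = 330

330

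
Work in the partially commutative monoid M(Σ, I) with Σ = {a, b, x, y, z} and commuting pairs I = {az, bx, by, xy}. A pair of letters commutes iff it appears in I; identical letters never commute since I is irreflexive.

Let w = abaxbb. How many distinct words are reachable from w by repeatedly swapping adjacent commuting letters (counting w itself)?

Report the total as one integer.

3

piece 0:a — minimal
piece 1:b rests on {0:a}
piece 2:a rests on {1:b}
piece 3:x rests on {2:a}
piece 4:b rests on {2:a}
piece 5:b rests on {4:b}
minimal pieces: {0:a}
ways to finish when only these pieces remain (= sum over removing one remaining piece with nothing left below it):
  1 left: {3}→1  {5}→1
  2 left: {3,5}→2  {4,5}→1
  3 left: {3,4,5}→3
  4 left: {2,3,4,5}→3
  placing 0:a first → 3 extensions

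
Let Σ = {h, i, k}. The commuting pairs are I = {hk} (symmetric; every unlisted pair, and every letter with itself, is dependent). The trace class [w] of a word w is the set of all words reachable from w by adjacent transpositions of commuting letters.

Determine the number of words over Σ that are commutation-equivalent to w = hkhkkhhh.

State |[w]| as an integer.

0(h) covers ∅
1(k) covers ∅
2(h) covers 0:h
3(k) covers 1:k
4(k) covers 3:k
5(h) covers 2:h
6(h) covers 5:h
7(h) covers 6:h
floor of heap: 0:h, 1:k
completions by unplaced set U, small U first (add the entries for U minus each lowest piece of U):
  |U|=1: {4}:1  {7}:1
  |U|=2: {3,4}:1  {4,7}:2  {6,7}:1
  |U|=3: {1,3,4}:1  {3,4,7}:3  {4,6,7}:3  {5,6,7}:1
  |U|=4: {1,3,4,7}:4  {2,5,6,7}:1  {3,4,6,7}:6  {4,5,6,7}:4
  |U|=5: {0,2,5,6,7}:1  {1,3,4,6,7}:10  {2,4,5,6,7}:5  {3,4,5,6,7}:10
  |U|=6: {0,2,4,5,6,7}:6  {1,3,4,5,6,7}:20  {2,3,4,5,6,7}:15
  start at 0(h): 35
  start at 1(k): 21
sum over floor = 56

56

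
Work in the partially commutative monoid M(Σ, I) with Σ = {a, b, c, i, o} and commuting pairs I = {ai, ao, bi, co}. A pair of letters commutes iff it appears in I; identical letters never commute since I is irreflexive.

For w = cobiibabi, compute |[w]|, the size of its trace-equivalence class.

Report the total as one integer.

70

#0=c has no predecessor
#1=o has no predecessor
#2=b depends on [0:c, 1:o]
#3=i depends on [0:c, 1:o]
#4=i depends on [3:i]
#5=b depends on [2:b]
#6=a depends on [5:b]
#7=b depends on [6:a]
#8=i depends on [4:i]
sources: [0:c, 1:o]
N(rest) = Σ N(rest − s) over sources s of rest; N(one piece) = 1:
  size 1 → [7]=1  [8]=1
  size 2 → [4,8]=1  [6,7]=1  [7,8]=2
  size 3 → [3,4,8]=1  [4,7,8]=3  [5,6,7]=1  [6,7,8]=3
  size 4 → [2,5,6,7]=1  [3,4,7,8]=4  [4,6,7,8]=6  [5,6,7,8]=4
  size 5 → [2,5,6,7,8]=5  [3,4,6,7,8]=10  [4,5,6,7,8]=10
  size 6 → [2,4,5,6,7,8]=15  [3,4,5,6,7,8]=20
  size 7 → [2,3,4,5,6,7,8]=35
  first=0(c) contributes 35
  first=1(o) contributes 35
|[w]| = 70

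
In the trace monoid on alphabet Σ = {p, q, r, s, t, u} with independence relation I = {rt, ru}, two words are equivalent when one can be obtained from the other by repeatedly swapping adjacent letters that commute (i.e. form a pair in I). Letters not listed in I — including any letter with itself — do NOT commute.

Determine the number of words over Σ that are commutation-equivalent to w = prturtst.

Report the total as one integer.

10

drop 0:p onto floor
drop 1:r onto {0:p}
drop 2:t onto {0:p}
drop 3:u onto {2:t}
drop 4:r onto {1:r}
drop 5:t onto {3:u}
drop 6:s onto {4:r, 5:t}
drop 7:t onto {6:s}
ground layer = {0:p}
drop-orders for the pieces not yet dropped (sum over which currently-grounded one goes next):
  1 to go: {7} 1
  2 to go: {6,7} 1
  3 to go: {4,6,7} 1  {5,6,7} 1
  4 to go: {1,4,6,7} 1  {3,5,6,7} 1  {4,5,6,7} 2
  5 to go: {1,4,5,6,7} 3  {2,3,5,6,7} 1  {3,4,5,6,7} 3
  6 to go: {1,3,4,5,6,7} 6  {2,3,4,5,6,7} 4
  if 0:p drops first: 10 orders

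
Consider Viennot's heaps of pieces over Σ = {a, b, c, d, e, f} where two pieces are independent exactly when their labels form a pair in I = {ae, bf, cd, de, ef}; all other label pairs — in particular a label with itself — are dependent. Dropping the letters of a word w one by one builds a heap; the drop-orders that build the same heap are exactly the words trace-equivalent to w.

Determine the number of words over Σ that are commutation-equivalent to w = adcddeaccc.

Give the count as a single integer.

14

#0=a has no predecessor
#1=d depends on [0:a]
#2=c depends on [0:a]
#3=d depends on [1:d]
#4=d depends on [3:d]
#5=e depends on [2:c]
#6=a depends on [2:c, 4:d]
#7=c depends on [5:e, 6:a]
#8=c depends on [7:c]
#9=c depends on [8:c]
sources: [0:a]
N(rest) = Σ N(rest − s) over sources s of rest; N(one piece) = 1:
  size 1 → [9]=1
  size 2 → [8,9]=1
  size 3 → [7,8,9]=1
  size 4 → [5,7,8,9]=1  [6,7,8,9]=1
  size 5 → [4,6,7,8,9]=1  [5,6,7,8,9]=2
  size 6 → [2,5,6,7,8,9]=2  [3,4,6,7,8,9]=1  [4,5,6,7,8,9]=3
  size 7 → [1,3,4,6,7,8,9]=1  [2,4,5,6,7,8,9]=5  [3,4,5,6,7,8,9]=4
  size 8 → [1,3,4,5,6,7,8,9]=5  [2,3,4,5,6,7,8,9]=9
  first=0(a) contributes 14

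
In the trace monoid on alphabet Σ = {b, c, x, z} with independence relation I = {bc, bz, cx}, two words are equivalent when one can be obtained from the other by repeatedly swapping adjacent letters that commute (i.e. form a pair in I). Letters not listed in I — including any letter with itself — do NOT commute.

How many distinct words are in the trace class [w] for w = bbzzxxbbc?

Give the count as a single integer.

34

#0=b has no predecessor
#1=b depends on [0:b]
#2=z has no predecessor
#3=z depends on [2:z]
#4=x depends on [1:b, 3:z]
#5=x depends on [4:x]
#6=b depends on [5:x]
#7=b depends on [6:b]
#8=c depends on [3:z]
sources: [0:b, 2:z]
N(rest) = Σ N(rest − s) over sources s of rest; N(one piece) = 1:
  size 1 → [7]=1  [8]=1
  size 2 → [6,7]=1  [7,8]=2
  size 3 → [5,6,7]=1  [6,7,8]=3
  size 4 → [4,5,6,7]=1  [5,6,7,8]=4
  size 5 → [1,4,5,6,7]=1  [4,5,6,7,8]=5
  size 6 → [0,1,4,5,6,7]=1  [1,4,5,6,7,8]=6  [3,4,5,6,7,8]=5
  size 7 → [0,1,4,5,6,7,8]=7  [1,3,4,5,6,7,8]=11  [2,3,4,5,6,7,8]=5
  first=0(b) contributes 16
  first=2(z) contributes 18
|[w]| = 34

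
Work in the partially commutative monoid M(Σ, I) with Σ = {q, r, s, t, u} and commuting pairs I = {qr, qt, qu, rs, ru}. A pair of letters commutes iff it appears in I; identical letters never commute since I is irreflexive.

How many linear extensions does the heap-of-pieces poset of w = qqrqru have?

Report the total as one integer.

#0=q has no predecessor
#1=q depends on [0:q]
#2=r has no predecessor
#3=q depends on [1:q]
#4=r depends on [2:r]
#5=u has no predecessor
sources: [0:q, 2:r, 5:u]
N(rest) = Σ N(rest − s) over sources s of rest; N(one piece) = 1:
  size 1 → [3]=1  [4]=1  [5]=1
  size 2 → [1,3]=1  [2,4]=1  [3,4]=2  [3,5]=2  [4,5]=2
  size 3 → [0,1,3]=1  [1,3,4]=3  [1,3,5]=3  [2,3,4]=3  [2,4,5]=3  [3,4,5]=6
  size 4 → [0,1,3,4]=4  [0,1,3,5]=4  [1,2,3,4]=6  [1,3,4,5]=12  [2,3,4,5]=12
  first=0(q) contributes 30
  first=2(r) contributes 20
  first=5(u) contributes 10
|[w]| = 60

60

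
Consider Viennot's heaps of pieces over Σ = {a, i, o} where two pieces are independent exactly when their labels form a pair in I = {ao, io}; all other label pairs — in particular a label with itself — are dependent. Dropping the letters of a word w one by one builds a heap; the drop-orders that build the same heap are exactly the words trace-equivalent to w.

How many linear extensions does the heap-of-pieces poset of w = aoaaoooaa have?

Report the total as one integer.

0(a) covers ∅
1(o) covers ∅
2(a) covers 0:a
3(a) covers 2:a
4(o) covers 1:o
5(o) covers 4:o
6(o) covers 5:o
7(a) covers 3:a
8(a) covers 7:a
floor of heap: 0:a, 1:o
completions by unplaced set U, small U first (add the entries for U minus each lowest piece of U):
  |U|=1: {6}:1  {8}:1
  |U|=2: {5,6}:1  {6,8}:2  {7,8}:1
  |U|=3: {3,7,8}:1  {4,5,6}:1  {5,6,8}:3  {6,7,8}:3
  |U|=4: {1,4,5,6}:1  {2,3,7,8}:1  {3,6,7,8}:4  {4,5,6,8}:4  {5,6,7,8}:6
  |U|=5: {0,2,3,7,8}:1  {1,4,5,6,8}:5  {2,3,6,7,8}:5  {3,5,6,7,8}:10  {4,5,6,7,8}:10
  |U|=6: {0,2,3,6,7,8}:6  {1,4,5,6,7,8}:15  {2,3,5,6,7,8}:15  {3,4,5,6,7,8}:20
  |U|=7: {0,2,3,5,6,7,8}:21  {1,3,4,5,6,7,8}:35  {2,3,4,5,6,7,8}:35
  start at 0(a): 70
  start at 1(o): 56
sum over floor = 126

126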